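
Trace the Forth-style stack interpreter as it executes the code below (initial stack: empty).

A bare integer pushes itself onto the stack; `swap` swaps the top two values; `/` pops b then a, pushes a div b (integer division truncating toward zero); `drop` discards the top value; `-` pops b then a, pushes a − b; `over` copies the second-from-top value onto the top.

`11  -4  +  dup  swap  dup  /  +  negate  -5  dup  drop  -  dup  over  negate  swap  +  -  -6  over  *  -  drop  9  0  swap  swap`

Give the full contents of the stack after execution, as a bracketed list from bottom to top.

[9, 0]

11      [11]
-4      [11, -4]
+       [7]
dup     [7, 7]
swap    [7, 7]
dup     [7, 7, 7]
/       [7, 1]
+       [8]
negate  [-8]
-5      [-8, -5]
dup     [-8, -5, -5]
drop    [-8, -5]
-       [-3]
dup     [-3, -3]
over    [-3, -3, -3]
negate  [-3, -3, 3]
swap    [-3, 3, -3]
+       [-3, 0]
-       [-3]
-6      [-3, -6]
over    [-3, -6, -3]
*       [-3, 18]
-       [-21]
drop    []
9       [9]
0       [9, 0]
swap    [0, 9]
swap    [9, 0]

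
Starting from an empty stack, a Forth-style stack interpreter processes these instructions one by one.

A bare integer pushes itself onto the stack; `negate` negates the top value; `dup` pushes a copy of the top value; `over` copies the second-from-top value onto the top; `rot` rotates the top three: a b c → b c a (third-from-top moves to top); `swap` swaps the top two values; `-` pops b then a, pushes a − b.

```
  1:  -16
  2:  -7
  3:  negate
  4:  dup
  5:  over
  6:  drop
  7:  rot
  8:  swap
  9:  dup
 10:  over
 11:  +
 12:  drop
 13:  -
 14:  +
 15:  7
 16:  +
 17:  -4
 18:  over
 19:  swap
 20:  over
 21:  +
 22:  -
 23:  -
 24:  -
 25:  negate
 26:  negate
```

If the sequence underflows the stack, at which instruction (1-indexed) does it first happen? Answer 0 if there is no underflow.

-16    → -16
-7     → -16 -7
negate → -16 7
dup    → -16 7 7
over   → -16 7 7 7
drop   → -16 7 7
rot    → 7 7 -16
swap   → 7 -16 7
dup    → 7 -16 7 7
over   → 7 -16 7 7 7
+      → 7 -16 7 14
drop   → 7 -16 7
-      → 7 -23
+      → -16
7      → -16 7
+      → -9
-4     → -9 -4
over   → -9 -4 -9
swap   → -9 -9 -4
over   → -9 -9 -4 -9
+      → -9 -9 -13
-      → -9 4
-      → -13
-  — needs 2 operands, stack has 1 → underflow

24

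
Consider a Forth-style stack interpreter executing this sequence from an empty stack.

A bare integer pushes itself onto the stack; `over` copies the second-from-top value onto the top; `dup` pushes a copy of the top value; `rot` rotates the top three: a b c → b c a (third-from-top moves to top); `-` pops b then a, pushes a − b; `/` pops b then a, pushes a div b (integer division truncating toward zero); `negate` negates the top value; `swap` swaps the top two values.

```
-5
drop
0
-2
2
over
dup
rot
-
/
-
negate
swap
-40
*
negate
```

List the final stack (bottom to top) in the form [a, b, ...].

[2, 0]

-5      -5
drop    (empty)
0       0
-2      0 -2
2       0 -2 2
over    0 -2 2 -2
dup     0 -2 2 -2 -2
rot     0 -2 -2 -2 2
-       0 -2 -2 -4
/       0 -2 0
-       0 -2
negate  0 2
swap    2 0
-40     2 0 -40
*       2 0
negate  2 0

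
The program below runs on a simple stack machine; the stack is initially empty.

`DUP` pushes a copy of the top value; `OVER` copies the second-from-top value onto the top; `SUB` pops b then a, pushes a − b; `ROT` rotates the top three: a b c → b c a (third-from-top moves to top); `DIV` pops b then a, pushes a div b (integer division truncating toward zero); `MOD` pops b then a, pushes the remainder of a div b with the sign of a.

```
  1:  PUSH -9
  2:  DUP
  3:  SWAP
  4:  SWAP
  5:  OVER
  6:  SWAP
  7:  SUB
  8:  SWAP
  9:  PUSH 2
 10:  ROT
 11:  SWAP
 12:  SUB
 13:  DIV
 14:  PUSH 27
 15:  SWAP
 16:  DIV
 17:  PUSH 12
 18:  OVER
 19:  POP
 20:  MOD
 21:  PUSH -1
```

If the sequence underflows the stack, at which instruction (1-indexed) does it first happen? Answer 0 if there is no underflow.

PUSH -9 → [-9]
DUP     → [-9, -9]
SWAP    → [-9, -9]
SWAP    → [-9, -9]
OVER    → [-9, -9, -9]
SWAP    → [-9, -9, -9]
SUB     → [-9, 0]
SWAP    → [0, -9]
PUSH 2  → [0, -9, 2]
ROT     → [-9, 2, 0]
SWAP    → [-9, 0, 2]
SUB     → [-9, -2]
DIV     → [4]
PUSH 27 → [4, 27]
SWAP    → [27, 4]
DIV     → [6]
PUSH 12 → [6, 12]
OVER    → [6, 12, 6]
POP     → [6, 12]
MOD     → [6]
PUSH -1 → [6, -1]

0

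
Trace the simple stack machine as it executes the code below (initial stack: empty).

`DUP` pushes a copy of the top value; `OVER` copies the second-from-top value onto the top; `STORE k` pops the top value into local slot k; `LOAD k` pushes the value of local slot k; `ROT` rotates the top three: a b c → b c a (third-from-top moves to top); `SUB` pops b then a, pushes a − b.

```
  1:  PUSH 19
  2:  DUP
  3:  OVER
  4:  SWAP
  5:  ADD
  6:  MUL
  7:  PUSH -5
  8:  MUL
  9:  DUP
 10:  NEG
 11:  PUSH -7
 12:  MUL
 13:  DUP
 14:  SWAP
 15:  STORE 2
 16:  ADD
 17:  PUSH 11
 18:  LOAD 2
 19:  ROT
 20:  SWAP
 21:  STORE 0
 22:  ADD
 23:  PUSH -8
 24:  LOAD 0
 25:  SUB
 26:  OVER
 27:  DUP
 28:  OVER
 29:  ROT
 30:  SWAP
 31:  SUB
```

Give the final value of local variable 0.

PUSH 19 -> 19
DUP     -> 19 19
OVER    -> 19 19 19
SWAP    -> 19 19 19
ADD     -> 19 38
MUL     -> 722
PUSH -5 -> 722 -5
MUL     -> -3610
DUP     -> -3610 -3610
NEG     -> -3610 3610
PUSH -7 -> -3610 3610 -7
MUL     -> -3610 -25270
DUP     -> -3610 -25270 -25270
SWAP    -> -3610 -25270 -25270
STORE 2 -> -3610 -25270
ADD     -> -28880
PUSH 11 -> -28880 11
LOAD 2  -> -28880 11 -25270
ROT     -> 11 -25270 -28880
SWAP    -> 11 -28880 -25270
STORE 0 -> 11 -28880
ADD     -> -28869
PUSH -8 -> -28869 -8
LOAD 0  -> -28869 -8 -25270
SUB     -> -28869 25262
OVER    -> -28869 25262 -28869
DUP     -> -28869 25262 -28869 -28869
OVER    -> -28869 25262 -28869 -28869 -28869
ROT     -> -28869 25262 -28869 -28869 -28869
SWAP    -> -28869 25262 -28869 -28869 -28869
SUB     -> -28869 25262 -28869 0

-25270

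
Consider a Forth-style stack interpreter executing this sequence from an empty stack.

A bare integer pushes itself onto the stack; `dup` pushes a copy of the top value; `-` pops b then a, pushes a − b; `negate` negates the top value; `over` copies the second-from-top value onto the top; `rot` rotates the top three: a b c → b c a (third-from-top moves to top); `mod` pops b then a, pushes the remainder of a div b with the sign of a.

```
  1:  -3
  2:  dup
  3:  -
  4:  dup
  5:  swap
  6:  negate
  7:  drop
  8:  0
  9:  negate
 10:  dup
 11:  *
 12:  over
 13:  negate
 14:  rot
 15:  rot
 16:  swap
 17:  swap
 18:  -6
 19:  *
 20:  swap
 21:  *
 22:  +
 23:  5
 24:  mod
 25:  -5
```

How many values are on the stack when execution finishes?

-3     : -3
dup    : -3 -3
-      : 0
dup    : 0 0
swap   : 0 0
negate : 0 0
drop   : 0
0      : 0 0
negate : 0 0
dup    : 0 0 0
*      : 0 0
over   : 0 0 0
negate : 0 0 0
rot    : 0 0 0
rot    : 0 0 0
swap   : 0 0 0
swap   : 0 0 0
-6     : 0 0 0 -6
*      : 0 0 0
swap   : 0 0 0
*      : 0 0
+      : 0
5      : 0 5
mod    : 0
-5     : 0 -5

2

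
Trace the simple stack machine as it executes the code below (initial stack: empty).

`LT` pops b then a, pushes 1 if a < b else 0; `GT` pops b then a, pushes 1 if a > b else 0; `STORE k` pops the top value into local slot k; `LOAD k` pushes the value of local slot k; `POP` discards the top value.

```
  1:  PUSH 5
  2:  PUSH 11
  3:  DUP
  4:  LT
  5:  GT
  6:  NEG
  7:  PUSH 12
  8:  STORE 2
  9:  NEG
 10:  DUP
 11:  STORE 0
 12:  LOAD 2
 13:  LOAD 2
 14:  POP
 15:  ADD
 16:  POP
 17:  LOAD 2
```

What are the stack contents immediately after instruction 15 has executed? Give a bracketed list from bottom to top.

[13]

PUSH 5   5
PUSH 11  5 11
DUP      5 11 11
LT       5 0
GT       1
NEG      -1
PUSH 12  -1 12
STORE 2  -1
NEG      1
DUP      1 1
STORE 0  1
LOAD 2   1 12
LOAD 2   1 12 12
POP      1 12
ADD      13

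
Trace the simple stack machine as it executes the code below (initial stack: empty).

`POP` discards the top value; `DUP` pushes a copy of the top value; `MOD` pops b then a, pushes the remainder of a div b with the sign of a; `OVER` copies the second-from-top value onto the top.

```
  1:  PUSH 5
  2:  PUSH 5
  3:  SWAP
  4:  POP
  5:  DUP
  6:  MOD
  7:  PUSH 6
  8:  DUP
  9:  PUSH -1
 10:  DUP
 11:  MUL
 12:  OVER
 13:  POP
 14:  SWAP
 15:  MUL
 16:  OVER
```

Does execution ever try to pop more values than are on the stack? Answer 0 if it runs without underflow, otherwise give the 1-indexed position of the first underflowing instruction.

PUSH 5  → [5]
PUSH 5  → [5, 5]
SWAP    → [5, 5]
POP     → [5]
DUP     → [5, 5]
MOD     → [0]
PUSH 6  → [0, 6]
DUP     → [0, 6, 6]
PUSH -1 → [0, 6, 6, -1]
DUP     → [0, 6, 6, -1, -1]
MUL     → [0, 6, 6, 1]
OVER    → [0, 6, 6, 1, 6]
POP     → [0, 6, 6, 1]
SWAP    → [0, 6, 1, 6]
MUL     → [0, 6, 6]
OVER    → [0, 6, 6, 6]

0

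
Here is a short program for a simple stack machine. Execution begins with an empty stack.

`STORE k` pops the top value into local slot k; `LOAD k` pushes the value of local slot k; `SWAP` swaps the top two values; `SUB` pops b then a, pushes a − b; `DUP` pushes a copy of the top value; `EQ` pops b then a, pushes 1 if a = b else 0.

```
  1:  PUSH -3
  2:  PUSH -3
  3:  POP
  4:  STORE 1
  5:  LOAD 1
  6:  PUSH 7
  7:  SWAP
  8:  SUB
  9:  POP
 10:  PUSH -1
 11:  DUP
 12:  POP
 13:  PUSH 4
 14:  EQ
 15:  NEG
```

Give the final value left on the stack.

0

PUSH -3 → -3
PUSH -3 → -3 -3
POP     → -3
STORE 1 → (empty)
LOAD 1  → -3
PUSH 7  → -3 7
SWAP    → 7 -3
SUB     → 10
POP     → (empty)
PUSH -1 → -1
DUP     → -1 -1
POP     → -1
PUSH 4  → -1 4
EQ      → 0
NEG     → 0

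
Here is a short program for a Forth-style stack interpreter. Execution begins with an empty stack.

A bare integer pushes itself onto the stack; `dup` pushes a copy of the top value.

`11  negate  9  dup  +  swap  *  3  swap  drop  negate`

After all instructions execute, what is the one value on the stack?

11     : [11]
negate : [-11]
9      : [-11, 9]
dup    : [-11, 9, 9]
+      : [-11, 18]
swap   : [18, -11]
*      : [-198]
3      : [-198, 3]
swap   : [3, -198]
drop   : [3]
negate : [-3]

-3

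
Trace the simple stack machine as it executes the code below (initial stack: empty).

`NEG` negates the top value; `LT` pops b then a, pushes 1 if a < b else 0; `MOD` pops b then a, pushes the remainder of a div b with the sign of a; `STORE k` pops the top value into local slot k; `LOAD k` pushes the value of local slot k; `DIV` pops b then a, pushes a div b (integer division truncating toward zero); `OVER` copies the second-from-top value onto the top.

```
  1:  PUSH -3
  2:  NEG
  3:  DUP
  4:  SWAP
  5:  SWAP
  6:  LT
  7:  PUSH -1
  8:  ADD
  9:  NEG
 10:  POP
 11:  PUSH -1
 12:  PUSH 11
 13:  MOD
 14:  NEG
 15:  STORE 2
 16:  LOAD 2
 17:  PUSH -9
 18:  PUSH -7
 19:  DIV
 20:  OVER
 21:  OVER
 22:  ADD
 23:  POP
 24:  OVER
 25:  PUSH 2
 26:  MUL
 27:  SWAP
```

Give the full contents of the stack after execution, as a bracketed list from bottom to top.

PUSH -3 : -3
NEG     : 3
DUP     : 3 3
SWAP    : 3 3
SWAP    : 3 3
LT      : 0
PUSH -1 : 0 -1
ADD     : -1
NEG     : 1
POP     : (empty)
PUSH -1 : -1
PUSH 11 : -1 11
MOD     : -1
NEG     : 1
STORE 2 : (empty)
LOAD 2  : 1
PUSH -9 : 1 -9
PUSH -7 : 1 -9 -7
DIV     : 1 1
OVER    : 1 1 1
OVER    : 1 1 1 1
ADD     : 1 1 2
POP     : 1 1
OVER    : 1 1 1
PUSH 2  : 1 1 1 2
MUL     : 1 1 2
SWAP    : 1 2 1

[1, 2, 1]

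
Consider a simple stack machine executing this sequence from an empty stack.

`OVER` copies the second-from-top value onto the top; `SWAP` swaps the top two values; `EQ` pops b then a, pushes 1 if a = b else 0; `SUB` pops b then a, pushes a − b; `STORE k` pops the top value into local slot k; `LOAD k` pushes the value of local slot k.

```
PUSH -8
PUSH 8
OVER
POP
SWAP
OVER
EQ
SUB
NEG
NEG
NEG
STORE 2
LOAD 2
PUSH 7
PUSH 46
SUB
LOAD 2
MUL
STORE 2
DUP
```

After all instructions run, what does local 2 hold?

PUSH -8  -8
PUSH 8   -8 8
OVER     -8 8 -8
POP      -8 8
SWAP     8 -8
OVER     8 -8 8
EQ       8 0
SUB      8
NEG      -8
NEG      8
NEG      -8
STORE 2  (empty)
LOAD 2   -8
PUSH 7   -8 7
PUSH 46  -8 7 46
SUB      -8 -39
LOAD 2   -8 -39 -8
MUL      -8 312
STORE 2  -8
DUP      -8 -8

312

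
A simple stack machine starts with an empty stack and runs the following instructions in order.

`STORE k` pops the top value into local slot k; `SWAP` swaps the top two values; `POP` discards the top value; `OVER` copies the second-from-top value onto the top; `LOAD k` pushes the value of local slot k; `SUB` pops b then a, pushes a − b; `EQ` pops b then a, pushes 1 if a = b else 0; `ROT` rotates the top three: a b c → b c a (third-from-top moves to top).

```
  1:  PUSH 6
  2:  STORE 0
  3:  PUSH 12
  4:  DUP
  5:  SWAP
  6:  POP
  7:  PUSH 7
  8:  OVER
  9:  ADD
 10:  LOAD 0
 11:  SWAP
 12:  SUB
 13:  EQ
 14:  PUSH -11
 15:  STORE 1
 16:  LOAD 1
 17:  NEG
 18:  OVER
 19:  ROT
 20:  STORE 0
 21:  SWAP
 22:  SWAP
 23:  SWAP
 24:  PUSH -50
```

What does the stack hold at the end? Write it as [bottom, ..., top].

[0, 11, -50]

PUSH 6   : [6]
STORE 0  : []
PUSH 12  : [12]
DUP      : [12, 12]
SWAP     : [12, 12]
POP      : [12]
PUSH 7   : [12, 7]
OVER     : [12, 7, 12]
ADD      : [12, 19]
LOAD 0   : [12, 19, 6]
SWAP     : [12, 6, 19]
SUB      : [12, -13]
EQ       : [0]
PUSH -11 : [0, -11]
STORE 1  : [0]
LOAD 1   : [0, -11]
NEG      : [0, 11]
OVER     : [0, 11, 0]
ROT      : [11, 0, 0]
STORE 0  : [11, 0]
SWAP     : [0, 11]
SWAP     : [11, 0]
SWAP     : [0, 11]
PUSH -50 : [0, 11, -50]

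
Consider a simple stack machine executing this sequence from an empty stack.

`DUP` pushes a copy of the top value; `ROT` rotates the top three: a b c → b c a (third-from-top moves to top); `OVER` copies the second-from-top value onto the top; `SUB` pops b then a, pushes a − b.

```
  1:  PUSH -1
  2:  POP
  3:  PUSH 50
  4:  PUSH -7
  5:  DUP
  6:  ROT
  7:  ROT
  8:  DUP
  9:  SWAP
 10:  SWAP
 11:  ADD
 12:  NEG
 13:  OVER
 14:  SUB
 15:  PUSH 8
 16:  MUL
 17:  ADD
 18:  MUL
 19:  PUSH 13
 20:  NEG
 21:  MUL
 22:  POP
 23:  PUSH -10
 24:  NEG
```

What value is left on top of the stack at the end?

PUSH -1   [-1]
POP       []
PUSH 50   [50]
PUSH -7   [50, -7]
DUP       [50, -7, -7]
ROT       [-7, -7, 50]
ROT       [-7, 50, -7]
DUP       [-7, 50, -7, -7]
SWAP      [-7, 50, -7, -7]
SWAP      [-7, 50, -7, -7]
ADD       [-7, 50, -14]
NEG       [-7, 50, 14]
OVER      [-7, 50, 14, 50]
SUB       [-7, 50, -36]
PUSH 8    [-7, 50, -36, 8]
MUL       [-7, 50, -288]
ADD       [-7, -238]
MUL       [1666]
PUSH 13   [1666, 13]
NEG       [1666, -13]
MUL       [-21658]
POP       []
PUSH -10  [-10]
NEG       [10]

10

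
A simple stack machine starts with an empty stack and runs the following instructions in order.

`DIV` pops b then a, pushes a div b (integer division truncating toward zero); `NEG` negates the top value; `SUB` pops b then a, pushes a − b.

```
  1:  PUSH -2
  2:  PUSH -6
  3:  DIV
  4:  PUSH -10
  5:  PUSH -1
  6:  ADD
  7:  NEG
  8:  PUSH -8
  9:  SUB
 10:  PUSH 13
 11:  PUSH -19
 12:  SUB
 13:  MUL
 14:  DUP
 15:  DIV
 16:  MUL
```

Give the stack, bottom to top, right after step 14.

PUSH -2   [-2]
PUSH -6   [-2, -6]
DIV       [0]
PUSH -10  [0, -10]
PUSH -1   [0, -10, -1]
ADD       [0, -11]
NEG       [0, 11]
PUSH -8   [0, 11, -8]
SUB       [0, 19]
PUSH 13   [0, 19, 13]
PUSH -19  [0, 19, 13, -19]
SUB       [0, 19, 32]
MUL       [0, 608]
DUP       [0, 608, 608]

[0, 608, 608]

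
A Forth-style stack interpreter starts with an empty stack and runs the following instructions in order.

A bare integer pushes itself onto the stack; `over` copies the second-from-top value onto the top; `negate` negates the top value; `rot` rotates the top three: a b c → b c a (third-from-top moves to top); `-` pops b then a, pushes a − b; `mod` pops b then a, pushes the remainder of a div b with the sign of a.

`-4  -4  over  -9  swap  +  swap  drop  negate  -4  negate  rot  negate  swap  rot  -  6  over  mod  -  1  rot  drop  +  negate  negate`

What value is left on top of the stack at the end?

-4     -> [-4]
-4     -> [-4, -4]
over   -> [-4, -4, -4]
-9     -> [-4, -4, -4, -9]
swap   -> [-4, -4, -9, -4]
+      -> [-4, -4, -13]
swap   -> [-4, -13, -4]
drop   -> [-4, -13]
negate -> [-4, 13]
-4     -> [-4, 13, -4]
negate -> [-4, 13, 4]
rot    -> [13, 4, -4]
negate -> [13, 4, 4]
swap   -> [13, 4, 4]
rot    -> [4, 4, 13]
-      -> [4, -9]
6      -> [4, -9, 6]
over   -> [4, -9, 6, -9]
mod    -> [4, -9, 6]
-      -> [4, -15]
1      -> [4, -15, 1]
rot    -> [-15, 1, 4]
drop   -> [-15, 1]
+      -> [-14]
negate -> [14]
negate -> [-14]

-14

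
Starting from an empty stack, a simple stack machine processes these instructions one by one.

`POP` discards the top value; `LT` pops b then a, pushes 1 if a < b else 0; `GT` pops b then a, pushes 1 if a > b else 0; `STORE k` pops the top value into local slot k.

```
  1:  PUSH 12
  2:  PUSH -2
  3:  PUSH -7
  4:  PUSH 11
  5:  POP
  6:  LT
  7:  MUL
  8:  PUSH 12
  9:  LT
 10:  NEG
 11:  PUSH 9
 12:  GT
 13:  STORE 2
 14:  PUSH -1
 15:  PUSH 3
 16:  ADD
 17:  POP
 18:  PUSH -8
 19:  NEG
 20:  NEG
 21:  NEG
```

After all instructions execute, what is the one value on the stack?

PUSH 12  12
PUSH -2  12 -2
PUSH -7  12 -2 -7
PUSH 11  12 -2 -7 11
POP      12 -2 -7
LT       12 0
MUL      0
PUSH 12  0 12
LT       1
NEG      -1
PUSH 9   -1 9
GT       0
STORE 2  (empty)
PUSH -1  -1
PUSH 3   -1 3
ADD      2
POP      (empty)
PUSH -8  -8
NEG      8
NEG      -8
NEG      8

8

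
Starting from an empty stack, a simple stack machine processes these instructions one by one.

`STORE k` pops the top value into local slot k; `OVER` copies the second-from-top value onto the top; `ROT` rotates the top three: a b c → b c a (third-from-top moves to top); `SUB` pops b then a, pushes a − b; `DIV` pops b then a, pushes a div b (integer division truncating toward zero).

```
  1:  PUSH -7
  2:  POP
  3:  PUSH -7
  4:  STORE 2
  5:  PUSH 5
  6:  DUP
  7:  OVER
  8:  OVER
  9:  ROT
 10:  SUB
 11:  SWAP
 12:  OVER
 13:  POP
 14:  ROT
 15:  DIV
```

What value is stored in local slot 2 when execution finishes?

PUSH -7 → [-7]
POP     → []
PUSH -7 → [-7]
STORE 2 → []
PUSH 5  → [5]
DUP     → [5, 5]
OVER    → [5, 5, 5]
OVER    → [5, 5, 5, 5]
ROT     → [5, 5, 5, 5]
SUB     → [5, 5, 0]
SWAP    → [5, 0, 5]
OVER    → [5, 0, 5, 0]
POP     → [5, 0, 5]
ROT     → [0, 5, 5]
DIV     → [0, 1]

-7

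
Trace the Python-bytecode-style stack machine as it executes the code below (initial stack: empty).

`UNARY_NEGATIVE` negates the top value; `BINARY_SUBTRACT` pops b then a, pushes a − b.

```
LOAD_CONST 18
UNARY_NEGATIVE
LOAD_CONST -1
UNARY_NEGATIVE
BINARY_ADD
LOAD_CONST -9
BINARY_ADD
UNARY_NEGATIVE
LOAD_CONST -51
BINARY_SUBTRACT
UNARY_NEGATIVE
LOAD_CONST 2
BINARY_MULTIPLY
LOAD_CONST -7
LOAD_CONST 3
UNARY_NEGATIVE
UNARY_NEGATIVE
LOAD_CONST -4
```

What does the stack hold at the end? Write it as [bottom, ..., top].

[-154, -7, 3, -4]

LOAD_CONST 18   : 18
UNARY_NEGATIVE  : -18
LOAD_CONST -1   : -18 -1
UNARY_NEGATIVE  : -18 1
BINARY_ADD      : -17
LOAD_CONST -9   : -17 -9
BINARY_ADD      : -26
UNARY_NEGATIVE  : 26
LOAD_CONST -51  : 26 -51
BINARY_SUBTRACT : 77
UNARY_NEGATIVE  : -77
LOAD_CONST 2    : -77 2
BINARY_MULTIPLY : -154
LOAD_CONST -7   : -154 -7
LOAD_CONST 3    : -154 -7 3
UNARY_NEGATIVE  : -154 -7 -3
UNARY_NEGATIVE  : -154 -7 3
LOAD_CONST -4   : -154 -7 3 -4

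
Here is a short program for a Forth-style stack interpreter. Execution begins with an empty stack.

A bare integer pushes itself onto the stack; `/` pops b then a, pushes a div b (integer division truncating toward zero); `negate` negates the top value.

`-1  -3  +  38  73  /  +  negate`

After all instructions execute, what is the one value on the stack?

-1     : [-1]
-3     : [-1, -3]
+      : [-4]
38     : [-4, 38]
73     : [-4, 38, 73]
/      : [-4, 0]
+      : [-4]
negate : [4]

4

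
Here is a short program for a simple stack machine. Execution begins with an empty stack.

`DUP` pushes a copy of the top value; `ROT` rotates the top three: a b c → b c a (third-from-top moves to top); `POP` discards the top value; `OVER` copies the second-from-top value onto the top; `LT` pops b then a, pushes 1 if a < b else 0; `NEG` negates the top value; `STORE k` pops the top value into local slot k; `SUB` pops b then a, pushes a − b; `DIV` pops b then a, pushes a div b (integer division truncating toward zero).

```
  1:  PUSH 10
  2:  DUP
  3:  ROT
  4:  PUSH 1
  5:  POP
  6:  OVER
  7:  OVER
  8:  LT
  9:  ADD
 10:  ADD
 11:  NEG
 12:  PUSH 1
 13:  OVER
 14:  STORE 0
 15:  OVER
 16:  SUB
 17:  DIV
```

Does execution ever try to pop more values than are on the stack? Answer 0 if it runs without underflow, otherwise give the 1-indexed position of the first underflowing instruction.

PUSH 10 : [10]
DUP     : [10, 10]
ROT  — needs 3 operands, stack has 2 → underflow

3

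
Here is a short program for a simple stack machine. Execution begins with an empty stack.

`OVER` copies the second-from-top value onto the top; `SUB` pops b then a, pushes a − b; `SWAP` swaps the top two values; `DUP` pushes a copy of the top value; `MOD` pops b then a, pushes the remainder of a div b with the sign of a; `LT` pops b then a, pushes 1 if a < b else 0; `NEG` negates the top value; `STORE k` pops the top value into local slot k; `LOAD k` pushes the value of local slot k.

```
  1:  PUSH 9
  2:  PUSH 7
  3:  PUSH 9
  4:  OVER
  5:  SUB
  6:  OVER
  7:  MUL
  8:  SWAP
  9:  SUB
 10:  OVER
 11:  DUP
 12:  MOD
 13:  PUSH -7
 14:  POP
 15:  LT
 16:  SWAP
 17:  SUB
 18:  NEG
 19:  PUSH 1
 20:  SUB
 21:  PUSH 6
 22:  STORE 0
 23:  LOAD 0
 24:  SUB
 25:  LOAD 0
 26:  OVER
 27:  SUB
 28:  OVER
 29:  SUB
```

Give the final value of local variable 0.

6

PUSH 9  → [9]
PUSH 7  → [9, 7]
PUSH 9  → [9, 7, 9]
OVER    → [9, 7, 9, 7]
SUB     → [9, 7, 2]
OVER    → [9, 7, 2, 7]
MUL     → [9, 7, 14]
SWAP    → [9, 14, 7]
SUB     → [9, 7]
OVER    → [9, 7, 9]
DUP     → [9, 7, 9, 9]
MOD     → [9, 7, 0]
PUSH -7 → [9, 7, 0, -7]
POP     → [9, 7, 0]
LT      → [9, 0]
SWAP    → [0, 9]
SUB     → [-9]
NEG     → [9]
PUSH 1  → [9, 1]
SUB     → [8]
PUSH 6  → [8, 6]
STORE 0 → [8]
LOAD 0  → [8, 6]
SUB     → [2]
LOAD 0  → [2, 6]
OVER    → [2, 6, 2]
SUB     → [2, 4]
OVER    → [2, 4, 2]
SUB     → [2, 2]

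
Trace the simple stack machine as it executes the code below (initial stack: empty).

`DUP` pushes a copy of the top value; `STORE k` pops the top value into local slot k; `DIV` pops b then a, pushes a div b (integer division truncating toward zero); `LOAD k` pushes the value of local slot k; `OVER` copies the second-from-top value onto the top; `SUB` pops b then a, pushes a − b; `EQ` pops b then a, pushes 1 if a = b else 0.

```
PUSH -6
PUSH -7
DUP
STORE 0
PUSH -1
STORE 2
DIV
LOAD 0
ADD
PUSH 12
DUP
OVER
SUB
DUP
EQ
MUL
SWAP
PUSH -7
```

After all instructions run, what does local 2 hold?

PUSH -6  [-6]
PUSH -7  [-6, -7]
DUP      [-6, -7, -7]
STORE 0  [-6, -7]
PUSH -1  [-6, -7, -1]
STORE 2  [-6, -7]
DIV      [0]
LOAD 0   [0, -7]
ADD      [-7]
PUSH 12  [-7, 12]
DUP      [-7, 12, 12]
OVER     [-7, 12, 12, 12]
SUB      [-7, 12, 0]
DUP      [-7, 12, 0, 0]
EQ       [-7, 12, 1]
MUL      [-7, 12]
SWAP     [12, -7]
PUSH -7  [12, -7, -7]

-1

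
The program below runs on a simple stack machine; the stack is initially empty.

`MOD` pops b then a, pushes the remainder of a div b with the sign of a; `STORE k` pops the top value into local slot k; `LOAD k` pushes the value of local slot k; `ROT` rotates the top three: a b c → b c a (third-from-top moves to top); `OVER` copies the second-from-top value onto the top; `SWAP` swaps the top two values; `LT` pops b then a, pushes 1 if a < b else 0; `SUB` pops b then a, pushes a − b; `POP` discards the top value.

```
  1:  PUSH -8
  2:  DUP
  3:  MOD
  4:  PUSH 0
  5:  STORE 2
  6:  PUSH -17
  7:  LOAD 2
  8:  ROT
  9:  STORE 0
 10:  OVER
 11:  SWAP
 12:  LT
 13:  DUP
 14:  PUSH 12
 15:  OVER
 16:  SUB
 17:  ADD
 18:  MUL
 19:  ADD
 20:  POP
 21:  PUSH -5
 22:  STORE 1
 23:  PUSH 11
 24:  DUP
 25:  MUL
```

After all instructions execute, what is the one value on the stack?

PUSH -8  → [-8]
DUP      → [-8, -8]
MOD      → [0]
PUSH 0   → [0, 0]
STORE 2  → [0]
PUSH -17 → [0, -17]
LOAD 2   → [0, -17, 0]
ROT      → [-17, 0, 0]
STORE 0  → [-17, 0]
OVER     → [-17, 0, -17]
SWAP     → [-17, -17, 0]
LT       → [-17, 1]
DUP      → [-17, 1, 1]
PUSH 12  → [-17, 1, 1, 12]
OVER     → [-17, 1, 1, 12, 1]
SUB      → [-17, 1, 1, 11]
ADD      → [-17, 1, 12]
MUL      → [-17, 12]
ADD      → [-5]
POP      → []
PUSH -5  → [-5]
STORE 1  → []
PUSH 11  → [11]
DUP      → [11, 11]
MUL      → [121]

121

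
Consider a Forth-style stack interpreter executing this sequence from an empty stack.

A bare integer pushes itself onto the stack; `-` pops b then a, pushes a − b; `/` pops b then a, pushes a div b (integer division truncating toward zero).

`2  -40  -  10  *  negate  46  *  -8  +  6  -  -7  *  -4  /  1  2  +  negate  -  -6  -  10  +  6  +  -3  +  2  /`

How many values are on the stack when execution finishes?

2      : [2]
-40    : [2, -40]
-      : [42]
10     : [42, 10]
*      : [420]
negate : [-420]
46     : [-420, 46]
*      : [-19320]
-8     : [-19320, -8]
+      : [-19328]
6      : [-19328, 6]
-      : [-19334]
-7     : [-19334, -7]
*      : [135338]
-4     : [135338, -4]
/      : [-33834]
1      : [-33834, 1]
2      : [-33834, 1, 2]
+      : [-33834, 3]
negate : [-33834, -3]
-      : [-33831]
-6     : [-33831, -6]
-      : [-33825]
10     : [-33825, 10]
+      : [-33815]
6      : [-33815, 6]
+      : [-33809]
-3     : [-33809, -3]
+      : [-33812]
2      : [-33812, 2]
/      : [-16906]

1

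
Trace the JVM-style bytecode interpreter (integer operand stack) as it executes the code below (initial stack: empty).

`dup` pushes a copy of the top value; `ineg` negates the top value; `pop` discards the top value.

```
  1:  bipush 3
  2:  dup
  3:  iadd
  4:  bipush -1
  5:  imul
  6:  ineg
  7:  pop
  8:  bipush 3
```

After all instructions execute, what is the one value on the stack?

bipush 3   [3]
dup        [3, 3]
iadd       [6]
bipush -1  [6, -1]
imul       [-6]
ineg       [6]
pop        []
bipush 3   [3]

3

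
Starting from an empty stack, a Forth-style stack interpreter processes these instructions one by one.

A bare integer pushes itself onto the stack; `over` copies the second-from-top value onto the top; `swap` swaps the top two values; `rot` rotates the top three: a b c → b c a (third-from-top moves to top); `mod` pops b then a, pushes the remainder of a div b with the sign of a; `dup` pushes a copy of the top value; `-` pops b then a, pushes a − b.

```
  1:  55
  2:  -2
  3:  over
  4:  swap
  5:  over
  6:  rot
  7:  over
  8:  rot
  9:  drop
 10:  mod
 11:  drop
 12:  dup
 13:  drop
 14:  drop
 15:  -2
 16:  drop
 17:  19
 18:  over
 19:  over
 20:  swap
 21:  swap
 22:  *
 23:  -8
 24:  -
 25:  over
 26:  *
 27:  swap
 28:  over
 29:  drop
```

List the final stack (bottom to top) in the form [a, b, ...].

[55, 20007, 19]

55    [55]
-2    [55, -2]
over  [55, -2, 55]
swap  [55, 55, -2]
over  [55, 55, -2, 55]
rot   [55, -2, 55, 55]
over  [55, -2, 55, 55, 55]
rot   [55, -2, 55, 55, 55]
drop  [55, -2, 55, 55]
mod   [55, -2, 0]
drop  [55, -2]
dup   [55, -2, -2]
drop  [55, -2]
drop  [55]
-2    [55, -2]
drop  [55]
19    [55, 19]
over  [55, 19, 55]
over  [55, 19, 55, 19]
swap  [55, 19, 19, 55]
swap  [55, 19, 55, 19]
*     [55, 19, 1045]
-8    [55, 19, 1045, -8]
-     [55, 19, 1053]
over  [55, 19, 1053, 19]
*     [55, 19, 20007]
swap  [55, 20007, 19]
over  [55, 20007, 19, 20007]
drop  [55, 20007, 19]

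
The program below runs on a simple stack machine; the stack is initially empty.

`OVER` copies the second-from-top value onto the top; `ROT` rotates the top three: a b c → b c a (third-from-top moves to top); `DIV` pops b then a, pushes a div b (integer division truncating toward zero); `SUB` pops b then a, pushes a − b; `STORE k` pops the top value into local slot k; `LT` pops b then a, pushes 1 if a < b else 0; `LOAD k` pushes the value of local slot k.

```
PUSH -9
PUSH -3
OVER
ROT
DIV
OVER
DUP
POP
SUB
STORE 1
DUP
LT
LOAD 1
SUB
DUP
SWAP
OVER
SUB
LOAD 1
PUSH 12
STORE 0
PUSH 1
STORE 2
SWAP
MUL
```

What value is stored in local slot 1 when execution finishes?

PUSH -9 -> -9
PUSH -3 -> -9 -3
OVER    -> -9 -3 -9
ROT     -> -3 -9 -9
DIV     -> -3 1
OVER    -> -3 1 -3
DUP     -> -3 1 -3 -3
POP     -> -3 1 -3
SUB     -> -3 4
STORE 1 -> -3
DUP     -> -3 -3
LT      -> 0
LOAD 1  -> 0 4
SUB     -> -4
DUP     -> -4 -4
SWAP    -> -4 -4
OVER    -> -4 -4 -4
SUB     -> -4 0
LOAD 1  -> -4 0 4
PUSH 12 -> -4 0 4 12
STORE 0 -> -4 0 4
PUSH 1  -> -4 0 4 1
STORE 2 -> -4 0 4
SWAP    -> -4 4 0
MUL     -> -4 0

4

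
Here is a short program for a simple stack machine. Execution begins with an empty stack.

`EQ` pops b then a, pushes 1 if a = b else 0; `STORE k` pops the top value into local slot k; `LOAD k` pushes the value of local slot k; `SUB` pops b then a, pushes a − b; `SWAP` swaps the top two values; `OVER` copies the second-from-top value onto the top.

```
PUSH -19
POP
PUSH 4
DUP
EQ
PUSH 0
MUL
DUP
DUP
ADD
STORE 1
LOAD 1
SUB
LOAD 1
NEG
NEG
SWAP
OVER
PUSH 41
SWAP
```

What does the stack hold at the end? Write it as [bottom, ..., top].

PUSH -19 → [-19]
POP      → []
PUSH 4   → [4]
DUP      → [4, 4]
EQ       → [1]
PUSH 0   → [1, 0]
MUL      → [0]
DUP      → [0, 0]
DUP      → [0, 0, 0]
ADD      → [0, 0]
STORE 1  → [0]
LOAD 1   → [0, 0]
SUB      → [0]
LOAD 1   → [0, 0]
NEG      → [0, 0]
NEG      → [0, 0]
SWAP     → [0, 0]
OVER     → [0, 0, 0]
PUSH 41  → [0, 0, 0, 41]
SWAP     → [0, 0, 41, 0]

[0, 0, 41, 0]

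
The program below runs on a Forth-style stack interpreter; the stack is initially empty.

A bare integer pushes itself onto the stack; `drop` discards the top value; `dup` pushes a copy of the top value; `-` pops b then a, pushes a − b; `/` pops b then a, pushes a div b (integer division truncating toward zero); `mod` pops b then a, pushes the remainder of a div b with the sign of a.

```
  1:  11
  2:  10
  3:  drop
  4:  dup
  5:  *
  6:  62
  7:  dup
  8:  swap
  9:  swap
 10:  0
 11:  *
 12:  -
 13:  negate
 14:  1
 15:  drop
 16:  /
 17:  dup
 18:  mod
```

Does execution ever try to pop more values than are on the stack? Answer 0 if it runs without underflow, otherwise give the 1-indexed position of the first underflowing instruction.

0

11     : [11]
10     : [11, 10]
drop   : [11]
dup    : [11, 11]
*      : [121]
62     : [121, 62]
dup    : [121, 62, 62]
swap   : [121, 62, 62]
swap   : [121, 62, 62]
0      : [121, 62, 62, 0]
*      : [121, 62, 0]
-      : [121, 62]
negate : [121, -62]
1      : [121, -62, 1]
drop   : [121, -62]
/      : [-1]
dup    : [-1, -1]
mod    : [0]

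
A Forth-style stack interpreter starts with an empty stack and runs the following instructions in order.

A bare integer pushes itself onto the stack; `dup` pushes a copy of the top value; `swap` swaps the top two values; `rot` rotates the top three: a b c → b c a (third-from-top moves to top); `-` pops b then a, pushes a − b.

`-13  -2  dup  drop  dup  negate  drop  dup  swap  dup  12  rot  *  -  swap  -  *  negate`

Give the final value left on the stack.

-13    -> -13
-2     -> -13 -2
dup    -> -13 -2 -2
drop   -> -13 -2
dup    -> -13 -2 -2
negate -> -13 -2 2
drop   -> -13 -2
dup    -> -13 -2 -2
swap   -> -13 -2 -2
dup    -> -13 -2 -2 -2
12     -> -13 -2 -2 -2 12
rot    -> -13 -2 -2 12 -2
*      -> -13 -2 -2 -24
-      -> -13 -2 22
swap   -> -13 22 -2
-      -> -13 24
*      -> -312
negate -> 312

312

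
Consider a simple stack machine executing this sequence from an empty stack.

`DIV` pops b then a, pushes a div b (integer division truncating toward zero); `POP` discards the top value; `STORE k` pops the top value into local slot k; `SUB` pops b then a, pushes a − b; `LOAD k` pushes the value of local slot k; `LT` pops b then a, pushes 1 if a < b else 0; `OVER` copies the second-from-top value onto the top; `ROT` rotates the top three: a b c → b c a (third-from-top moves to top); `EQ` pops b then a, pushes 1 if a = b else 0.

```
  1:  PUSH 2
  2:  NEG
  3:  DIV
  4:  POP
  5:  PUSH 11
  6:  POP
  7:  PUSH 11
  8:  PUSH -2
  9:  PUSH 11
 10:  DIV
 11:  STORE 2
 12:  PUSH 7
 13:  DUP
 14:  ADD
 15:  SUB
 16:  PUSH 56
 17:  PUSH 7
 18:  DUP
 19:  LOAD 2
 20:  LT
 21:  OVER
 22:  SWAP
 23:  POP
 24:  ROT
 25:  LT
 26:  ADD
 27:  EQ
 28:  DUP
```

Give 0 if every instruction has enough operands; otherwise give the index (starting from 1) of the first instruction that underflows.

PUSH 2 -> 2
NEG    -> -2
DIV  — needs 2 operands, stack has 1 → underflow

3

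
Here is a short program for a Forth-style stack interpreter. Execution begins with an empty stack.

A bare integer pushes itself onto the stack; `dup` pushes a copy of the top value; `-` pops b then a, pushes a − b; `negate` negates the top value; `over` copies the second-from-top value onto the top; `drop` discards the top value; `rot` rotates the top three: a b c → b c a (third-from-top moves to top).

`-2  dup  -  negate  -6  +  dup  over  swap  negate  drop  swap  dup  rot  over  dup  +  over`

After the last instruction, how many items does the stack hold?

5

-2     : -2
dup    : -2 -2
-      : 0
negate : 0
-6     : 0 -6
+      : -6
dup    : -6 -6
over   : -6 -6 -6
swap   : -6 -6 -6
negate : -6 -6 6
drop   : -6 -6
swap   : -6 -6
dup    : -6 -6 -6
rot    : -6 -6 -6
over   : -6 -6 -6 -6
dup    : -6 -6 -6 -6 -6
+      : -6 -6 -6 -12
over   : -6 -6 -6 -12 -6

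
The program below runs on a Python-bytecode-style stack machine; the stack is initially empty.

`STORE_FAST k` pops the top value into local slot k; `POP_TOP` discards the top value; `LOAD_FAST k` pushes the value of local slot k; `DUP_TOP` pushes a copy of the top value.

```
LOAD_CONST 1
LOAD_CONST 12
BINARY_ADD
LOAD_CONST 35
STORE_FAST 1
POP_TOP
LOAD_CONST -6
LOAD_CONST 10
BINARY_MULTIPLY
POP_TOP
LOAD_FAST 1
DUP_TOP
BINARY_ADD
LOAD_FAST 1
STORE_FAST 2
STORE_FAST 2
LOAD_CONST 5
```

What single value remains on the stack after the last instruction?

5

LOAD_CONST 1    → 1
LOAD_CONST 12   → 1 12
BINARY_ADD      → 13
LOAD_CONST 35   → 13 35
STORE_FAST 1    → 13
POP_TOP         → (empty)
LOAD_CONST -6   → -6
LOAD_CONST 10   → -6 10
BINARY_MULTIPLY → -60
POP_TOP         → (empty)
LOAD_FAST 1     → 35
DUP_TOP         → 35 35
BINARY_ADD      → 70
LOAD_FAST 1     → 70 35
STORE_FAST 2    → 70
STORE_FAST 2    → (empty)
LOAD_CONST 5    → 5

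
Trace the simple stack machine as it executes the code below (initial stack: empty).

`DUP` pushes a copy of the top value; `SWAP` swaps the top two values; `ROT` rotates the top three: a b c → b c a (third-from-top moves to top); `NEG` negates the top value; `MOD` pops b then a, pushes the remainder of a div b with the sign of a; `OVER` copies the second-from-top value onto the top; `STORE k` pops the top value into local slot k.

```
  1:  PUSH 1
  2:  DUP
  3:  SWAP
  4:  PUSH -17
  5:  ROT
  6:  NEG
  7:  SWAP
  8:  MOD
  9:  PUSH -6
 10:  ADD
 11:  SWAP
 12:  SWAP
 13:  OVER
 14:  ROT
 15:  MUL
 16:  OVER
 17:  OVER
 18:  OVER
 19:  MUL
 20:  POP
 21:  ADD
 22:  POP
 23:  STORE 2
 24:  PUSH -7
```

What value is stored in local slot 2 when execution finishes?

PUSH 1   → [1]
DUP      → [1, 1]
SWAP     → [1, 1]
PUSH -17 → [1, 1, -17]
ROT      → [1, -17, 1]
NEG      → [1, -17, -1]
SWAP     → [1, -1, -17]
MOD      → [1, -1]
PUSH -6  → [1, -1, -6]
ADD      → [1, -7]
SWAP     → [-7, 1]
SWAP     → [1, -7]
OVER     → [1, -7, 1]
ROT      → [-7, 1, 1]
MUL      → [-7, 1]
OVER     → [-7, 1, -7]
OVER     → [-7, 1, -7, 1]
OVER     → [-7, 1, -7, 1, -7]
MUL      → [-7, 1, -7, -7]
POP      → [-7, 1, -7]
ADD      → [-7, -6]
POP      → [-7]
STORE 2  → []
PUSH -7  → [-7]

-7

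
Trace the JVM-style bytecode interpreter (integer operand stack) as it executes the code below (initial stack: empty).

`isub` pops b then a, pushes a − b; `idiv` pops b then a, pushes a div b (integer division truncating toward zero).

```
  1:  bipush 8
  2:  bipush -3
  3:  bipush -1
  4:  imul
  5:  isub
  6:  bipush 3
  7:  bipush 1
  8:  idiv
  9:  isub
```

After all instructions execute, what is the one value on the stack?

2

bipush 8  : 8
bipush -3 : 8 -3
bipush -1 : 8 -3 -1
imul      : 8 3
isub      : 5
bipush 3  : 5 3
bipush 1  : 5 3 1
idiv      : 5 3
isub      : 2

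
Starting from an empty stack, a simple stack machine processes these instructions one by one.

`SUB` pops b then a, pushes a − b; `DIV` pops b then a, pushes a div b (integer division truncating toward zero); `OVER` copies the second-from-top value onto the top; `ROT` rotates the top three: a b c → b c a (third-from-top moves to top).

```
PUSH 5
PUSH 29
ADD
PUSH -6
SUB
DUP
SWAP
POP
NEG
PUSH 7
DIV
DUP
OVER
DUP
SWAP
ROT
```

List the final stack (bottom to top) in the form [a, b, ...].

[-5, -5, -5, -5]

PUSH 5  : [5]
PUSH 29 : [5, 29]
ADD     : [34]
PUSH -6 : [34, -6]
SUB     : [40]
DUP     : [40, 40]
SWAP    : [40, 40]
POP     : [40]
NEG     : [-40]
PUSH 7  : [-40, 7]
DIV     : [-5]
DUP     : [-5, -5]
OVER    : [-5, -5, -5]
DUP     : [-5, -5, -5, -5]
SWAP    : [-5, -5, -5, -5]
ROT     : [-5, -5, -5, -5]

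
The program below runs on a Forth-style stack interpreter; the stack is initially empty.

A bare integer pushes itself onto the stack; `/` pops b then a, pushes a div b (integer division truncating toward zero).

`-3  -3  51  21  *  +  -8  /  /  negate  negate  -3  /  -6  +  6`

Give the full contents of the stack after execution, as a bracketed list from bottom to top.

[-6, 6]

-3     → [-3]
-3     → [-3, -3]
51     → [-3, -3, 51]
21     → [-3, -3, 51, 21]
*      → [-3, -3, 1071]
+      → [-3, 1068]
-8     → [-3, 1068, -8]
/      → [-3, -133]
/      → [0]
negate → [0]
negate → [0]
-3     → [0, -3]
/      → [0]
-6     → [0, -6]
+      → [-6]
6      → [-6, 6]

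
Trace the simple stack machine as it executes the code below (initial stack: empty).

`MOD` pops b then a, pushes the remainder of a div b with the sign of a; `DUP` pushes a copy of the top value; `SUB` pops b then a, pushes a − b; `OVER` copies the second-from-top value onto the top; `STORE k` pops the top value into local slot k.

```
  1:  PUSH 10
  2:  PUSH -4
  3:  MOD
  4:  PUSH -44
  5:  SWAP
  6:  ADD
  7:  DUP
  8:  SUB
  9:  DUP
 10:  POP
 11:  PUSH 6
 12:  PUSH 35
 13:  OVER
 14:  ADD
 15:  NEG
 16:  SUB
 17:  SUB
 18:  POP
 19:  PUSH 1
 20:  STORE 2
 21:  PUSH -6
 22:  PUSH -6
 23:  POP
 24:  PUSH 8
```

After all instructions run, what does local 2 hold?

1

PUSH 10   [10]
PUSH -4   [10, -4]
MOD       [2]
PUSH -44  [2, -44]
SWAP      [-44, 2]
ADD       [-42]
DUP       [-42, -42]
SUB       [0]
DUP       [0, 0]
POP       [0]
PUSH 6    [0, 6]
PUSH 35   [0, 6, 35]
OVER      [0, 6, 35, 6]
ADD       [0, 6, 41]
NEG       [0, 6, -41]
SUB       [0, 47]
SUB       [-47]
POP       []
PUSH 1    [1]
STORE 2   []
PUSH -6   [-6]
PUSH -6   [-6, -6]
POP       [-6]
PUSH 8    [-6, 8]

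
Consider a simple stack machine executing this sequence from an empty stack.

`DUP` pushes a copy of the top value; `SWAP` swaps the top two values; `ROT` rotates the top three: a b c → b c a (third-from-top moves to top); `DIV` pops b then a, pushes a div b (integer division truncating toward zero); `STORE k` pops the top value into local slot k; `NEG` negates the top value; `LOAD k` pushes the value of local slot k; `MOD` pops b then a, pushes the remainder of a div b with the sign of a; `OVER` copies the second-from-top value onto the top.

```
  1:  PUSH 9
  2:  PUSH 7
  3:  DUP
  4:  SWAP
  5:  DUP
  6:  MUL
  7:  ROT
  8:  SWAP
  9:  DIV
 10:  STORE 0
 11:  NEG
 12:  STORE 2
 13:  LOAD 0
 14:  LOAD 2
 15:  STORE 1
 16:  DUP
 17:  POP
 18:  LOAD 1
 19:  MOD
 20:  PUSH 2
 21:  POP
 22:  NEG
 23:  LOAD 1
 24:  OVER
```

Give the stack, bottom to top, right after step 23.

[0, -7]

PUSH 9  : 9
PUSH 7  : 9 7
DUP     : 9 7 7
SWAP    : 9 7 7
DUP     : 9 7 7 7
MUL     : 9 7 49
ROT     : 7 49 9
SWAP    : 7 9 49
DIV     : 7 0
STORE 0 : 7
NEG     : -7
STORE 2 : (empty)
LOAD 0  : 0
LOAD 2  : 0 -7
STORE 1 : 0
DUP     : 0 0
POP     : 0
LOAD 1  : 0 -7
MOD     : 0
PUSH 2  : 0 2
POP     : 0
NEG     : 0
LOAD 1  : 0 -7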